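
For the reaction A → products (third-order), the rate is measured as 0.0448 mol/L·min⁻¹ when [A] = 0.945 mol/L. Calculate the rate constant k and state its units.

0.05309 (mol/L)⁻²·min⁻¹

Step 1: rate = k[A]^3, so k = rate / [A]^3.
Step 2: k = 0.0448 / (0.945)^3 = 0.0448 / 0.8439.
Step 3: k = 0.05309 (mol/L)⁻²·min⁻¹.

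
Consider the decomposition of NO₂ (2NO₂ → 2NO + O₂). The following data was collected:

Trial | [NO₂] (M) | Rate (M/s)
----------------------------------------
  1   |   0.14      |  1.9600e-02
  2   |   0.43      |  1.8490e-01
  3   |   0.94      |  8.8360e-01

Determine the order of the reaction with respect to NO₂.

second order (2)

Step 1: Compare trials to find order n where rate₂/rate₁ = ([NO₂]₂/[NO₂]₁)^n
Step 2: rate₂/rate₁ = 1.8490e-01/1.9600e-02 = 9.434
Step 3: [NO₂]₂/[NO₂]₁ = 0.43/0.14 = 3.071
Step 4: n = ln(9.434)/ln(3.071) = 2.00 ≈ 2
Step 5: The reaction is second order in NO₂.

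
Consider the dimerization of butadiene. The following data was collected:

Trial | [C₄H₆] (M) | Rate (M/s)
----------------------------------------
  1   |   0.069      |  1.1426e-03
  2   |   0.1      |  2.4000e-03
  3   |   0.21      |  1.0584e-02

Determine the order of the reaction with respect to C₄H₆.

second order (2)

Step 1: Compare trials to find order n where rate₂/rate₁ = ([C₄H₆]₂/[C₄H₆]₁)^n
Step 2: rate₂/rate₁ = 2.4000e-03/1.1426e-03 = 2.1
Step 3: [C₄H₆]₂/[C₄H₆]₁ = 0.1/0.069 = 1.449
Step 4: n = ln(2.1)/ln(1.449) = 2.00 ≈ 2
Step 5: The reaction is second order in C₄H₆.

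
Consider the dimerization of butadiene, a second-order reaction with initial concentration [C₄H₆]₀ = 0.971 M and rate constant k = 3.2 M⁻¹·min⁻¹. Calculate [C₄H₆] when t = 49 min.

0.006336 M

Step 1: For a second-order reaction: 1/[C₄H₆] = 1/[C₄H₆]₀ + kt
Step 2: 1/[C₄H₆] = 1/0.971 + 3.2 × 49
Step 3: 1/[C₄H₆] = 1.03 + 156.8 = 157.8
Step 4: [C₄H₆] = 1/157.8 = 0.006336 M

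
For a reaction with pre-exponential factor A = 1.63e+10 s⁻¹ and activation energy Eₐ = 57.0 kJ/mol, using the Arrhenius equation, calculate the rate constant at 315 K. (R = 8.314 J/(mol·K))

5.75e+00 s⁻¹

Step 1: Use the Arrhenius equation: k = A × exp(-Eₐ/RT)
Step 2: Convert Eₐ to J/mol: 57.0 kJ/mol = 57000 J/mol
Step 3: Calculate the exponent: -Eₐ/(RT) = -57000/(8.314 × 315) = -21.76478
Step 4: k = 1.63e+10 × exp(-21.76478)
Step 5: k = 1.63e+10 × 3.52920e-10 = 5.7526e+00 s⁻¹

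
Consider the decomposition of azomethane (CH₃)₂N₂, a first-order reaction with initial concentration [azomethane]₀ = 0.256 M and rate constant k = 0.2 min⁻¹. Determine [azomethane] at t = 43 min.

4.713e-05 M

Step 1: For a first-order reaction: [azomethane] = [azomethane]₀ × e^(-kt)
Step 2: [azomethane] = 0.256 × e^(-0.2 × 43)
Step 3: [azomethane] = 0.256 × e^(-8.6)
Step 4: [azomethane] = 0.256 × 0.000184106 = 4.713e-05 M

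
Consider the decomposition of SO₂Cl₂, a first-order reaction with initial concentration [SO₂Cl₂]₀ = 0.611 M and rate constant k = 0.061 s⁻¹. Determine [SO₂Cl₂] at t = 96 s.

0.001749 M

Step 1: For a first-order reaction: [SO₂Cl₂] = [SO₂Cl₂]₀ × e^(-kt)
Step 2: [SO₂Cl₂] = 0.611 × e^(-0.061 × 96)
Step 3: [SO₂Cl₂] = 0.611 × e^(-5.856)
Step 4: [SO₂Cl₂] = 0.611 × 0.00286267 = 0.001749 M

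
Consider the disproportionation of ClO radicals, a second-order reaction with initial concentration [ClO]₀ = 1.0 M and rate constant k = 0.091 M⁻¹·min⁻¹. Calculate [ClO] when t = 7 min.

0.6109 M

Step 1: For a second-order reaction: 1/[ClO] = 1/[ClO]₀ + kt
Step 2: 1/[ClO] = 1/1.0 + 0.091 × 7
Step 3: 1/[ClO] = 1 + 0.637 = 1.637
Step 4: [ClO] = 1/1.637 = 0.6109 M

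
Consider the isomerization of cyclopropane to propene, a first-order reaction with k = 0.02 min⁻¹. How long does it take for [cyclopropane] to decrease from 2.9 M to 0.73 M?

68.97 min

Step 1: For first-order: t = ln([cyclopropane]₀/[cyclopropane])/k
Step 2: t = ln(2.9/0.73)/0.02
Step 3: t = ln(3.973)/0.02
Step 4: t = 1.379/0.02 = 68.97 min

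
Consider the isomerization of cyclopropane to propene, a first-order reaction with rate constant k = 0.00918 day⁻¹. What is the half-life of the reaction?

75.51 day

Step 1: For a first-order reaction, t₁/₂ = ln(2)/k
Step 2: t₁/₂ = ln(2)/0.00918
Step 3: t₁/₂ = 0.6931/0.00918 = 75.51 day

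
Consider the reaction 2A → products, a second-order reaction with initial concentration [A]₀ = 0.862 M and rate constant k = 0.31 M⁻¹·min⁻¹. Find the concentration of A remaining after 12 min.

0.2049 M

Step 1: For a second-order reaction: 1/[A] = 1/[A]₀ + kt
Step 2: 1/[A] = 1/0.862 + 0.31 × 12
Step 3: 1/[A] = 1.16 + 3.72 = 4.88
Step 4: [A] = 1/4.88 = 0.2049 M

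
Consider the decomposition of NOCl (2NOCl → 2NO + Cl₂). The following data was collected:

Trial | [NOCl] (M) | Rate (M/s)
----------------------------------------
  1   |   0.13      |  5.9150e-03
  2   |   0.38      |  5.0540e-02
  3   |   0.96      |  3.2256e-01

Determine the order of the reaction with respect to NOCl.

second order (2)

Step 1: Compare trials to find order n where rate₂/rate₁ = ([NOCl]₂/[NOCl]₁)^n
Step 2: rate₂/rate₁ = 5.0540e-02/5.9150e-03 = 8.544
Step 3: [NOCl]₂/[NOCl]₁ = 0.38/0.13 = 2.923
Step 4: n = ln(8.544)/ln(2.923) = 2.00 ≈ 2
Step 5: The reaction is second order in NOCl.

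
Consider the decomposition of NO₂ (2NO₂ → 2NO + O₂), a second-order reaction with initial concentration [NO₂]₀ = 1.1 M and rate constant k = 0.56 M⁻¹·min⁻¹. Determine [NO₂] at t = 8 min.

0.1856 M

Step 1: For a second-order reaction: 1/[NO₂] = 1/[NO₂]₀ + kt
Step 2: 1/[NO₂] = 1/1.1 + 0.56 × 8
Step 3: 1/[NO₂] = 0.9091 + 4.48 = 5.389
Step 4: [NO₂] = 1/5.389 = 0.1856 M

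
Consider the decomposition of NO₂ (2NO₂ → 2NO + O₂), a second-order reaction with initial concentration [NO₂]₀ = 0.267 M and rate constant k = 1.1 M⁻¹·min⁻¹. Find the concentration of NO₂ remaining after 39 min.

0.02144 M

Step 1: For a second-order reaction: 1/[NO₂] = 1/[NO₂]₀ + kt
Step 2: 1/[NO₂] = 1/0.267 + 1.1 × 39
Step 3: 1/[NO₂] = 3.745 + 42.9 = 46.65
Step 4: [NO₂] = 1/46.65 = 0.02144 M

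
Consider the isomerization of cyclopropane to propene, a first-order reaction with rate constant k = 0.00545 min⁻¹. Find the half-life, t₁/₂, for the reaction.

127.2 min

Step 1: For a first-order reaction, t₁/₂ = ln(2)/k
Step 2: t₁/₂ = ln(2)/0.00545
Step 3: t₁/₂ = 0.6931/0.00545 = 127.2 min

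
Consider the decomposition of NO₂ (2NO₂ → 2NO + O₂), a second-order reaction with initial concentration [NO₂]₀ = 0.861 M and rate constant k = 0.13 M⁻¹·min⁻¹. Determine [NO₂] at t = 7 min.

0.4828 M

Step 1: For a second-order reaction: 1/[NO₂] = 1/[NO₂]₀ + kt
Step 2: 1/[NO₂] = 1/0.861 + 0.13 × 7
Step 3: 1/[NO₂] = 1.161 + 0.91 = 2.071
Step 4: [NO₂] = 1/2.071 = 0.4828 M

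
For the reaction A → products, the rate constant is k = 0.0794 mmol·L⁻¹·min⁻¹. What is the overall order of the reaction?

zeroth order (0)

Step 1: The units of k for an nth-order reaction are (concentration)^(1-n)·(time)⁻¹.
Step 2: Here k has units mmol·L⁻¹·min⁻¹, so the concentration exponent is 1.
Step 3: 1 - n = 1 ⇒ n = 0. The reaction is zeroth order.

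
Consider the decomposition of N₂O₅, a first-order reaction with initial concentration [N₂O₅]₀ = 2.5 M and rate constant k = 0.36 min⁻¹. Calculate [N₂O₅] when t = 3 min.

0.849 M

Step 1: For a first-order reaction: [N₂O₅] = [N₂O₅]₀ × e^(-kt)
Step 2: [N₂O₅] = 2.5 × e^(-0.36 × 3)
Step 3: [N₂O₅] = 2.5 × e^(-1.08)
Step 4: [N₂O₅] = 2.5 × 0.339596 = 0.849 M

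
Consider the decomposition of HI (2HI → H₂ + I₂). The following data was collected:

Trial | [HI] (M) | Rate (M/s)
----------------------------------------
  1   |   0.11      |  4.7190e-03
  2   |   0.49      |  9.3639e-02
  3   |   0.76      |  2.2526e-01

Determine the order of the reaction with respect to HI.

second order (2)

Step 1: Compare trials to find order n where rate₂/rate₁ = ([HI]₂/[HI]₁)^n
Step 2: rate₂/rate₁ = 9.3639e-02/4.7190e-03 = 19.84
Step 3: [HI]₂/[HI]₁ = 0.49/0.11 = 4.455
Step 4: n = ln(19.84)/ln(4.455) = 2.00 ≈ 2
Step 5: The reaction is second order in HI.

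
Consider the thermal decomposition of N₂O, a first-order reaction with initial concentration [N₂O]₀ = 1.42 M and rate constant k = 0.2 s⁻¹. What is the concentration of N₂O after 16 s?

0.05788 M

Step 1: For a first-order reaction: [N₂O] = [N₂O]₀ × e^(-kt)
Step 2: [N₂O] = 1.42 × e^(-0.2 × 16)
Step 3: [N₂O] = 1.42 × e^(-3.2)
Step 4: [N₂O] = 1.42 × 0.0407622 = 0.05788 M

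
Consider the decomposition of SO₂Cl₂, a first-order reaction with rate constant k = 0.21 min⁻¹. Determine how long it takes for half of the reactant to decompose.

3.301 min

Step 1: For a first-order reaction, t₁/₂ = ln(2)/k
Step 2: t₁/₂ = ln(2)/0.21
Step 3: t₁/₂ = 0.6931/0.21 = 3.301 min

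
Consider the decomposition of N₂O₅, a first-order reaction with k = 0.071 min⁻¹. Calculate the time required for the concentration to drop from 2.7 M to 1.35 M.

9.763 min

Step 1: For first-order: t = ln([N₂O₅]₀/[N₂O₅])/k
Step 2: t = ln(2.7/1.35)/0.071
Step 3: t = ln(2)/0.071
Step 4: t = 0.6931/0.071 = 9.763 min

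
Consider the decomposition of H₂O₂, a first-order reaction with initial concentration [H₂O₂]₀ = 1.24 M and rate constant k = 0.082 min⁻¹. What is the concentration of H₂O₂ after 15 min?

0.3624 M

Step 1: For a first-order reaction: [H₂O₂] = [H₂O₂]₀ × e^(-kt)
Step 2: [H₂O₂] = 1.24 × e^(-0.082 × 15)
Step 3: [H₂O₂] = 1.24 × e^(-1.23)
Step 4: [H₂O₂] = 1.24 × 0.292293 = 0.3624 M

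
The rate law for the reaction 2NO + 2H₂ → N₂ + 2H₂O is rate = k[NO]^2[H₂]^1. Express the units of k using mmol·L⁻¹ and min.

(mmol·L⁻¹)⁻²·min⁻¹

Step 1: Overall order = 2 + 1 = 3.
Step 2: rate has units mmol·L⁻¹·min⁻¹; [NO]^2[H₂]^1 has units (mmol·L⁻¹)^3.
Step 3: k = rate/([NO]^2[H₂]^1), so units of k = (mmol·L⁻¹)^(1-3)·min⁻¹ = (mmol·L⁻¹)⁻²·min⁻¹.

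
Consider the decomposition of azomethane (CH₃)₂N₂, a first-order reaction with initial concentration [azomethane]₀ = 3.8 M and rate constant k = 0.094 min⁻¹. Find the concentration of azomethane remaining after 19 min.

0.637 M

Step 1: For a first-order reaction: [azomethane] = [azomethane]₀ × e^(-kt)
Step 2: [azomethane] = 3.8 × e^(-0.094 × 19)
Step 3: [azomethane] = 3.8 × e^(-1.786)
Step 4: [azomethane] = 3.8 × 0.167629 = 0.637 M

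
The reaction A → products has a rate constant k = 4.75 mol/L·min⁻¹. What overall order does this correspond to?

zeroth order (0)

Step 1: The units of k for an nth-order reaction are (concentration)^(1-n)·(time)⁻¹.
Step 2: Here k has units mol/L·min⁻¹, so the concentration exponent is 1.
Step 3: 1 - n = 1 ⇒ n = 0. The reaction is zeroth order.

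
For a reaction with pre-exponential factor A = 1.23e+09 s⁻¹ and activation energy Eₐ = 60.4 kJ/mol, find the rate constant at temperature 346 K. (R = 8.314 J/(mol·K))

9.36e-01 s⁻¹

Step 1: Use the Arrhenius equation: k = A × exp(-Eₐ/RT)
Step 2: Convert Eₐ to J/mol: 60.4 kJ/mol = 60400 J/mol
Step 3: Calculate the exponent: -Eₐ/(RT) = -60400/(8.314 × 346) = -20.99669
Step 4: k = 1.23e+09 × exp(-20.99669)
Step 5: k = 1.23e+09 × 7.60770e-10 = 9.3575e-01 s⁻¹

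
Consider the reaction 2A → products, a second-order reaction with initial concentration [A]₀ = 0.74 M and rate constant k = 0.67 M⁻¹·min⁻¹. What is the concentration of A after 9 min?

0.1355 M

Step 1: For a second-order reaction: 1/[A] = 1/[A]₀ + kt
Step 2: 1/[A] = 1/0.74 + 0.67 × 9
Step 3: 1/[A] = 1.351 + 6.03 = 7.381
Step 4: [A] = 1/7.381 = 0.1355 M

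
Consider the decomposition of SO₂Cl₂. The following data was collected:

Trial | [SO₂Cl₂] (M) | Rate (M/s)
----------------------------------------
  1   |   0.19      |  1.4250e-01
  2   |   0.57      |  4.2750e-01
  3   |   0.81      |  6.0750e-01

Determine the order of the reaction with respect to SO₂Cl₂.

first order (1)

Step 1: Compare trials to find order n where rate₂/rate₁ = ([SO₂Cl₂]₂/[SO₂Cl₂]₁)^n
Step 2: rate₂/rate₁ = 4.2750e-01/1.4250e-01 = 3
Step 3: [SO₂Cl₂]₂/[SO₂Cl₂]₁ = 0.57/0.19 = 3
Step 4: n = ln(3)/ln(3) = 1.00 ≈ 1
Step 5: The reaction is first order in SO₂Cl₂.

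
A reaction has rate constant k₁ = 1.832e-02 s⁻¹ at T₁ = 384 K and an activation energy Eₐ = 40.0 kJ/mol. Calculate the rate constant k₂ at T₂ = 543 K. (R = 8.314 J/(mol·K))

7.182e-01 s⁻¹

Step 1: Use the two-temperature Arrhenius form: ln(k₂/k₁) = -Eₐ/R × (1/T₂ - 1/T₁)
Step 2: Convert Eₐ to J/mol: 40.0 kJ/mol = 40000 J/mol
Step 3: 1/T₂ - 1/T₁ = 1/543 - 1/384 = -7.625460e-04 K⁻¹
Step 4: ln(k₂/k₁) = -40000/8.314 × -7.625460e-04 = 3.66873
Step 5: k₂ = k₁ × exp(3.66873) = 1.832e-02 × 3.92021e+01 = 7.182e-01 s⁻¹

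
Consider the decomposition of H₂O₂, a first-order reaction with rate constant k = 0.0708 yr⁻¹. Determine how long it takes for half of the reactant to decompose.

9.79 yr

Step 1: For a first-order reaction, t₁/₂ = ln(2)/k
Step 2: t₁/₂ = ln(2)/0.0708
Step 3: t₁/₂ = 0.6931/0.0708 = 9.79 yr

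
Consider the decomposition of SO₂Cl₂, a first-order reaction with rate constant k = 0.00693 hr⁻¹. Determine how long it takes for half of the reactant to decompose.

100 hr

Step 1: For a first-order reaction, t₁/₂ = ln(2)/k
Step 2: t₁/₂ = ln(2)/0.00693
Step 3: t₁/₂ = 0.6931/0.00693 = 100 hr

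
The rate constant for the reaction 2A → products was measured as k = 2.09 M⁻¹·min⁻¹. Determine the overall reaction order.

second order (2)

Step 1: The units of k for an nth-order reaction are (concentration)^(1-n)·(time)⁻¹.
Step 2: Here k has units M⁻¹·min⁻¹, so the concentration exponent is -1.
Step 3: 1 - n = -1 ⇒ n = 2. The reaction is second order.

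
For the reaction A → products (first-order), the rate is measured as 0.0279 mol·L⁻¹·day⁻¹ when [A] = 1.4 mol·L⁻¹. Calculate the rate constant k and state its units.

0.01993 day⁻¹

Step 1: rate = k[A]^1, so k = rate / [A]^1.
Step 2: k = 0.0279 / (1.4)^1 = 0.0279 / 1.4.
Step 3: k = 0.01993 day⁻¹.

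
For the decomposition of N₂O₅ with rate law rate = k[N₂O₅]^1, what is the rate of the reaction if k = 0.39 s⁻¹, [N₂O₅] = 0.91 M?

0.3549 M/s

Step 1: Identify the rate law: rate = k[N₂O₅]^1
Step 2: Substitute values: rate = 0.39 × (0.91)^1
Step 3: Calculate: rate = 0.39 × 0.91 = 0.3549 M/s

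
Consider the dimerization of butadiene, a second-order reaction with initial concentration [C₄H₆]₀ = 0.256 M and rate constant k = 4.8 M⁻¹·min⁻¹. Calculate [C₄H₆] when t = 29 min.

0.006988 M

Step 1: For a second-order reaction: 1/[C₄H₆] = 1/[C₄H₆]₀ + kt
Step 2: 1/[C₄H₆] = 1/0.256 + 4.8 × 29
Step 3: 1/[C₄H₆] = 3.906 + 139.2 = 143.1
Step 4: [C₄H₆] = 1/143.1 = 0.006988 M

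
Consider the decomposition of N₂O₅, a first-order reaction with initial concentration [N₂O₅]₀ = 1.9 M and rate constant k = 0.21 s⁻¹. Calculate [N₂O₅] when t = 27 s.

0.006551 M

Step 1: For a first-order reaction: [N₂O₅] = [N₂O₅]₀ × e^(-kt)
Step 2: [N₂O₅] = 1.9 × e^(-0.21 × 27)
Step 3: [N₂O₅] = 1.9 × e^(-5.67)
Step 4: [N₂O₅] = 1.9 × 0.00344787 = 0.006551 M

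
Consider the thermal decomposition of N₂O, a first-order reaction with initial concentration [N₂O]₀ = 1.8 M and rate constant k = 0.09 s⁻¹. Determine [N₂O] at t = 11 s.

0.6688 M

Step 1: For a first-order reaction: [N₂O] = [N₂O]₀ × e^(-kt)
Step 2: [N₂O] = 1.8 × e^(-0.09 × 11)
Step 3: [N₂O] = 1.8 × e^(-0.99)
Step 4: [N₂O] = 1.8 × 0.371577 = 0.6688 M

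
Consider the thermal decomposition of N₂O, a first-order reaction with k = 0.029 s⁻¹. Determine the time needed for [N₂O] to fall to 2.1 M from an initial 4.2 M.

23.9 s

Step 1: For first-order: t = ln([N₂O]₀/[N₂O])/k
Step 2: t = ln(4.2/2.1)/0.029
Step 3: t = ln(2)/0.029
Step 4: t = 0.6931/0.029 = 23.9 s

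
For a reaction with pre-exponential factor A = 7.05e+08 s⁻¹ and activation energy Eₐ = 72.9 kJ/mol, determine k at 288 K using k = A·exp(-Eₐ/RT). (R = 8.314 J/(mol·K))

4.22e-05 s⁻¹

Step 1: Use the Arrhenius equation: k = A × exp(-Eₐ/RT)
Step 2: Convert Eₐ to J/mol: 72.9 kJ/mol = 72900 J/mol
Step 3: Calculate the exponent: -Eₐ/(RT) = -72900/(8.314 × 288) = -30.44563
Step 4: k = 7.05e+08 × exp(-30.44563)
Step 5: k = 7.05e+08 × 5.99282e-14 = 4.2249e-05 s⁻¹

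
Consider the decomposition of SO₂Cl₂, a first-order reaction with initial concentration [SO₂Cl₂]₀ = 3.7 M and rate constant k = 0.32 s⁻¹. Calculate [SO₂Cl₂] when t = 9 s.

0.2077 M

Step 1: For a first-order reaction: [SO₂Cl₂] = [SO₂Cl₂]₀ × e^(-kt)
Step 2: [SO₂Cl₂] = 3.7 × e^(-0.32 × 9)
Step 3: [SO₂Cl₂] = 3.7 × e^(-2.88)
Step 4: [SO₂Cl₂] = 3.7 × 0.0561348 = 0.2077 M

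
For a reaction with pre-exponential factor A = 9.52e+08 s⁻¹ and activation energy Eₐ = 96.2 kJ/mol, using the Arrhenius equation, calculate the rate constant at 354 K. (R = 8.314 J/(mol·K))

6.07e-06 s⁻¹

Step 1: Use the Arrhenius equation: k = A × exp(-Eₐ/RT)
Step 2: Convert Eₐ to J/mol: 96.2 kJ/mol = 96200 J/mol
Step 3: Calculate the exponent: -Eₐ/(RT) = -96200/(8.314 × 354) = -32.68600
Step 4: k = 9.52e+08 × exp(-32.68600)
Step 5: k = 9.52e+08 × 6.37750e-15 = 6.0714e-06 s⁻¹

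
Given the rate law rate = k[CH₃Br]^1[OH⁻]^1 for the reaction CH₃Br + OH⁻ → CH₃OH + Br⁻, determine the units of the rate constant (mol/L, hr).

(mol/L)⁻¹·hr⁻¹

Step 1: Overall order = 1 + 1 = 2.
Step 2: rate has units mol/L·hr⁻¹; [CH₃Br]^1[OH⁻]^1 has units (mol/L)^2.
Step 3: k = rate/([CH₃Br]^1[OH⁻]^1), so units of k = (mol/L)^(1-2)·hr⁻¹ = (mol/L)⁻¹·hr⁻¹.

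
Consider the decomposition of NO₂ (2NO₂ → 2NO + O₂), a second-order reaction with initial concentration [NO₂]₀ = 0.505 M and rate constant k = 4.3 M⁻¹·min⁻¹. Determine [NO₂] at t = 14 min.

0.01608 M

Step 1: For a second-order reaction: 1/[NO₂] = 1/[NO₂]₀ + kt
Step 2: 1/[NO₂] = 1/0.505 + 4.3 × 14
Step 3: 1/[NO₂] = 1.98 + 60.2 = 62.18
Step 4: [NO₂] = 1/62.18 = 0.01608 M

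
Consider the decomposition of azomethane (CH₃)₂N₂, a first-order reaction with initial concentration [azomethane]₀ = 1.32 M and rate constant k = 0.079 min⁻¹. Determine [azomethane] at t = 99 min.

0.0005296 M

Step 1: For a first-order reaction: [azomethane] = [azomethane]₀ × e^(-kt)
Step 2: [azomethane] = 1.32 × e^(-0.079 × 99)
Step 3: [azomethane] = 1.32 × e^(-7.821)
Step 4: [azomethane] = 1.32 × 0.00040122 = 0.0005296 M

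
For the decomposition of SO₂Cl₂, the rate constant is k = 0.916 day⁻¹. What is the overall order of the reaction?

first order (1)

Step 1: The units of k for an nth-order reaction are (concentration)^(1-n)·(time)⁻¹.
Step 2: Here k has units day⁻¹, so the concentration exponent is 0.
Step 3: 1 - n = 0 ⇒ n = 1. The reaction is first order.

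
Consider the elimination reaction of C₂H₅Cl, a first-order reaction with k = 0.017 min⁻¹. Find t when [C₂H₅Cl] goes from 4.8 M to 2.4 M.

40.77 min

Step 1: For first-order: t = ln([C₂H₅Cl]₀/[C₂H₅Cl])/k
Step 2: t = ln(4.8/2.4)/0.017
Step 3: t = ln(2)/0.017
Step 4: t = 0.6931/0.017 = 40.77 min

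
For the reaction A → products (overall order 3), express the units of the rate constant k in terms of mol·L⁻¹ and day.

(mol·L⁻¹)⁻²·day⁻¹

Step 1: For overall order n, rate = k × (concentration)^n.
Step 2: Rate has units mol·L⁻¹·day⁻¹; concentration term has units (mol·L⁻¹)^3.
Step 3: k = rate / (concentration)^n, so units of k = (mol·L⁻¹)^(1-3)·day⁻¹ = (mol·L⁻¹)⁻²·day⁻¹.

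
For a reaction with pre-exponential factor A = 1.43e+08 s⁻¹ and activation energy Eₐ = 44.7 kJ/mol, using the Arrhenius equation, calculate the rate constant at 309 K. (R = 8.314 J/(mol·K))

3.97e+00 s⁻¹

Step 1: Use the Arrhenius equation: k = A × exp(-Eₐ/RT)
Step 2: Convert Eₐ to J/mol: 44.7 kJ/mol = 44700 J/mol
Step 3: Calculate the exponent: -Eₐ/(RT) = -44700/(8.314 × 309) = -17.39959
Step 4: k = 1.43e+08 × exp(-17.39959)
Step 5: k = 1.43e+08 × 2.77622e-08 = 3.9700e+00 s⁻¹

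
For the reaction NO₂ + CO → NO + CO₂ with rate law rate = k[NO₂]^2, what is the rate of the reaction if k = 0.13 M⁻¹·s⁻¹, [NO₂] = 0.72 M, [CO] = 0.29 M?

0.06739 M/s

Step 1: The rate law is rate = k[NO₂]^2
Step 2: Note that the rate does not depend on [CO] (zero order in CO).
Step 3: rate = 0.13 × (0.72)^2 = 0.067392 M/s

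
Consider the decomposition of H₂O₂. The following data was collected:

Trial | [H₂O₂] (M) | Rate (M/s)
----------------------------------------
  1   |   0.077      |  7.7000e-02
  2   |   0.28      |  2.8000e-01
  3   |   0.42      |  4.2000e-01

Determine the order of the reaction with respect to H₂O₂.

first order (1)

Step 1: Compare trials to find order n where rate₂/rate₁ = ([H₂O₂]₂/[H₂O₂]₁)^n
Step 2: rate₂/rate₁ = 2.8000e-01/7.7000e-02 = 3.636
Step 3: [H₂O₂]₂/[H₂O₂]₁ = 0.28/0.077 = 3.636
Step 4: n = ln(3.636)/ln(3.636) = 1.00 ≈ 1
Step 5: The reaction is first order in H₂O₂.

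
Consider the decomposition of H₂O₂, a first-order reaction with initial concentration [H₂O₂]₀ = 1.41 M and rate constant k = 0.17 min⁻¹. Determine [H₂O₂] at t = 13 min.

0.1547 M

Step 1: For a first-order reaction: [H₂O₂] = [H₂O₂]₀ × e^(-kt)
Step 2: [H₂O₂] = 1.41 × e^(-0.17 × 13)
Step 3: [H₂O₂] = 1.41 × e^(-2.21)
Step 4: [H₂O₂] = 1.41 × 0.109701 = 0.1547 M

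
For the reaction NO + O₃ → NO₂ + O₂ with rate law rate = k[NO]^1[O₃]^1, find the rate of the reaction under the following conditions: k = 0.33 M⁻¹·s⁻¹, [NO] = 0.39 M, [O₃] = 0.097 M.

0.01248 M/s

Step 1: The rate law is rate = k[NO]^1[O₃]^1
Step 2: Substitute: rate = 0.33 × (0.39)^1 × (0.097)^1
Step 3: rate = 0.33 × 0.39 × 0.097 = 0.0124839 M/s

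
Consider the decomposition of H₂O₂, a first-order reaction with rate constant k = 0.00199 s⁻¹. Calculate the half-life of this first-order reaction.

348.3 s

Step 1: For a first-order reaction, t₁/₂ = ln(2)/k
Step 2: t₁/₂ = ln(2)/0.00199
Step 3: t₁/₂ = 0.6931/0.00199 = 348.3 s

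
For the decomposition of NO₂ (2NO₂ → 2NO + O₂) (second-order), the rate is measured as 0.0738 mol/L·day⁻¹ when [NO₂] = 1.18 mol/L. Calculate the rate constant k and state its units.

0.053 (mol/L)⁻¹·day⁻¹

Step 1: rate = k[NO₂]^2, so k = rate / [NO₂]^2.
Step 2: k = 0.0738 / (1.18)^2 = 0.0738 / 1.392.
Step 3: k = 0.053 (mol/L)⁻¹·day⁻¹.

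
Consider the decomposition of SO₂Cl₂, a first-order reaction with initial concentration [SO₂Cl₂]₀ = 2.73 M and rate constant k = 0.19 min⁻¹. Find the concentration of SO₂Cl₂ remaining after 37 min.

0.002416 M

Step 1: For a first-order reaction: [SO₂Cl₂] = [SO₂Cl₂]₀ × e^(-kt)
Step 2: [SO₂Cl₂] = 2.73 × e^(-0.19 × 37)
Step 3: [SO₂Cl₂] = 2.73 × e^(-7.03)
Step 4: [SO₂Cl₂] = 2.73 × 0.000884932 = 0.002416 M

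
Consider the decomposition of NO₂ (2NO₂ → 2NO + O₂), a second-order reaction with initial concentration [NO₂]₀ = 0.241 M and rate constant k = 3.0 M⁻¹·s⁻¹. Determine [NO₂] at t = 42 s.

0.007683 M

Step 1: For a second-order reaction: 1/[NO₂] = 1/[NO₂]₀ + kt
Step 2: 1/[NO₂] = 1/0.241 + 3.0 × 42
Step 3: 1/[NO₂] = 4.149 + 126 = 130.1
Step 4: [NO₂] = 1/130.1 = 0.007683 M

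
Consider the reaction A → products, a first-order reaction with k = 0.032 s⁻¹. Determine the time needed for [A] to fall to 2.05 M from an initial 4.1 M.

21.66 s

Step 1: For first-order: t = ln([A]₀/[A])/k
Step 2: t = ln(4.1/2.05)/0.032
Step 3: t = ln(2)/0.032
Step 4: t = 0.6931/0.032 = 21.66 s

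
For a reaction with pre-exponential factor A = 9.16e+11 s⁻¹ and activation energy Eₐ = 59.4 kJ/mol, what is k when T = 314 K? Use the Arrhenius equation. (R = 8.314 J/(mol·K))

1.20e+02 s⁻¹

Step 1: Use the Arrhenius equation: k = A × exp(-Eₐ/RT)
Step 2: Convert Eₐ to J/mol: 59.4 kJ/mol = 59400 J/mol
Step 3: Calculate the exponent: -Eₐ/(RT) = -59400/(8.314 × 314) = -22.75342
Step 4: k = 9.16e+11 × exp(-22.75342)
Step 5: k = 9.16e+11 × 1.31315e-10 = 1.2028e+02 s⁻¹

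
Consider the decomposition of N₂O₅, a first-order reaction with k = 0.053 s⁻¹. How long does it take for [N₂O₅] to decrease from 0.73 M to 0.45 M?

9.128 s

Step 1: For first-order: t = ln([N₂O₅]₀/[N₂O₅])/k
Step 2: t = ln(0.73/0.45)/0.053
Step 3: t = ln(1.622)/0.053
Step 4: t = 0.4838/0.053 = 9.128 s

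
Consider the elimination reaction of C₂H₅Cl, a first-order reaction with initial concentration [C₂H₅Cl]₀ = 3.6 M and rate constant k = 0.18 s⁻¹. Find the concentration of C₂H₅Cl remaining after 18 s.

0.141 M

Step 1: For a first-order reaction: [C₂H₅Cl] = [C₂H₅Cl]₀ × e^(-kt)
Step 2: [C₂H₅Cl] = 3.6 × e^(-0.18 × 18)
Step 3: [C₂H₅Cl] = 3.6 × e^(-3.24)
Step 4: [C₂H₅Cl] = 3.6 × 0.0391639 = 0.141 M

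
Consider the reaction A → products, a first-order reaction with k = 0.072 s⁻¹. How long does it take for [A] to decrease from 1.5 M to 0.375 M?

19.25 s

Step 1: For first-order: t = ln([A]₀/[A])/k
Step 2: t = ln(1.5/0.375)/0.072
Step 3: t = ln(4)/0.072
Step 4: t = 1.386/0.072 = 19.25 s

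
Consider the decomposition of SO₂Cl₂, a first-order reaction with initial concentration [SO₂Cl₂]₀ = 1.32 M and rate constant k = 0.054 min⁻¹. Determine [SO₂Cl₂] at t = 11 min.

0.7288 M

Step 1: For a first-order reaction: [SO₂Cl₂] = [SO₂Cl₂]₀ × e^(-kt)
Step 2: [SO₂Cl₂] = 1.32 × e^(-0.054 × 11)
Step 3: [SO₂Cl₂] = 1.32 × e^(-0.594)
Step 4: [SO₂Cl₂] = 1.32 × 0.552114 = 0.7288 M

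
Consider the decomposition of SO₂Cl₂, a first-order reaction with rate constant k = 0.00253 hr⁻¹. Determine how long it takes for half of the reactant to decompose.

274 hr

Step 1: For a first-order reaction, t₁/₂ = ln(2)/k
Step 2: t₁/₂ = ln(2)/0.00253
Step 3: t₁/₂ = 0.6931/0.00253 = 274 hr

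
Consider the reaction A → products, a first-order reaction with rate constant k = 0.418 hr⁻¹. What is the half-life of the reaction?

1.658 hr

Step 1: For a first-order reaction, t₁/₂ = ln(2)/k
Step 2: t₁/₂ = ln(2)/0.418
Step 3: t₁/₂ = 0.6931/0.418 = 1.658 hr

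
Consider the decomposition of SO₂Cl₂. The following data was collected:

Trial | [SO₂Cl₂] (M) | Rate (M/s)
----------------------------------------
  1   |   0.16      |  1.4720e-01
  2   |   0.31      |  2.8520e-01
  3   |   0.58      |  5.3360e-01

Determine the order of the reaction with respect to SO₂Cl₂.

first order (1)

Step 1: Compare trials to find order n where rate₂/rate₁ = ([SO₂Cl₂]₂/[SO₂Cl₂]₁)^n
Step 2: rate₂/rate₁ = 2.8520e-01/1.4720e-01 = 1.938
Step 3: [SO₂Cl₂]₂/[SO₂Cl₂]₁ = 0.31/0.16 = 1.938
Step 4: n = ln(1.938)/ln(1.938) = 1.00 ≈ 1
Step 5: The reaction is first order in SO₂Cl₂.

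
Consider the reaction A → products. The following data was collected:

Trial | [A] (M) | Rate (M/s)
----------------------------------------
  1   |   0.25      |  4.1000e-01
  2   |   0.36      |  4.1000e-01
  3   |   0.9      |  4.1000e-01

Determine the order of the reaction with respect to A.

zeroth order (0)

Step 1: Compare trials - when concentration changes, rate stays constant.
Step 2: rate₂/rate₁ = 4.1000e-01/4.1000e-01 = 1
Step 3: [A]₂/[A]₁ = 0.36/0.25 = 1.44
Step 4: Since rate ratio ≈ (conc ratio)^0, the reaction is zeroth order.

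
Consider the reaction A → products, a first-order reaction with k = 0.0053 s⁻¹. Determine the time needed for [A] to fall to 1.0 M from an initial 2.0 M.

130.8 s

Step 1: For first-order: t = ln([A]₀/[A])/k
Step 2: t = ln(2.0/1.0)/0.0053
Step 3: t = ln(2)/0.0053
Step 4: t = 0.6931/0.0053 = 130.8 s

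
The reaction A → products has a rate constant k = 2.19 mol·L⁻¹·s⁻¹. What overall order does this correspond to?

zeroth order (0)

Step 1: The units of k for an nth-order reaction are (concentration)^(1-n)·(time)⁻¹.
Step 2: Here k has units mol·L⁻¹·s⁻¹, so the concentration exponent is 1.
Step 3: 1 - n = 1 ⇒ n = 0. The reaction is zeroth order.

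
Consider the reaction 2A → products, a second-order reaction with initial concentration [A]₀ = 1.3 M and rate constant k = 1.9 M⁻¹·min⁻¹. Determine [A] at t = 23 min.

0.02249 M

Step 1: For a second-order reaction: 1/[A] = 1/[A]₀ + kt
Step 2: 1/[A] = 1/1.3 + 1.9 × 23
Step 3: 1/[A] = 0.7692 + 43.7 = 44.47
Step 4: [A] = 1/44.47 = 0.02249 M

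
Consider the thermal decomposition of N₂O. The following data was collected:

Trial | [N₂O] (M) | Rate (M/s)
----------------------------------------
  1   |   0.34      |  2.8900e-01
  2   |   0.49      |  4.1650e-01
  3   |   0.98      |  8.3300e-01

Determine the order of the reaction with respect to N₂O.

first order (1)

Step 1: Compare trials to find order n where rate₂/rate₁ = ([N₂O]₂/[N₂O]₁)^n
Step 2: rate₂/rate₁ = 4.1650e-01/2.8900e-01 = 1.441
Step 3: [N₂O]₂/[N₂O]₁ = 0.49/0.34 = 1.441
Step 4: n = ln(1.441)/ln(1.441) = 1.00 ≈ 1
Step 5: The reaction is first order in N₂O.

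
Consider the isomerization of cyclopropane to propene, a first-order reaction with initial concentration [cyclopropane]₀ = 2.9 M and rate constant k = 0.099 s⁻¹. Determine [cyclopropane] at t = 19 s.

0.4421 M

Step 1: For a first-order reaction: [cyclopropane] = [cyclopropane]₀ × e^(-kt)
Step 2: [cyclopropane] = 2.9 × e^(-0.099 × 19)
Step 3: [cyclopropane] = 2.9 × e^(-1.881)
Step 4: [cyclopropane] = 2.9 × 0.152438 = 0.4421 M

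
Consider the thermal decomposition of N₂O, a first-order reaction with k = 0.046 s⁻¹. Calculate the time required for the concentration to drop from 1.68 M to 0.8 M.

16.13 s

Step 1: For first-order: t = ln([N₂O]₀/[N₂O])/k
Step 2: t = ln(1.68/0.8)/0.046
Step 3: t = ln(2.1)/0.046
Step 4: t = 0.7419/0.046 = 16.13 s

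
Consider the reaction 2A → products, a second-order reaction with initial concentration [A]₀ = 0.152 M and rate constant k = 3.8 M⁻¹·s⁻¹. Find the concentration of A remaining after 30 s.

0.008293 M

Step 1: For a second-order reaction: 1/[A] = 1/[A]₀ + kt
Step 2: 1/[A] = 1/0.152 + 3.8 × 30
Step 3: 1/[A] = 6.579 + 114 = 120.6
Step 4: [A] = 1/120.6 = 0.008293 M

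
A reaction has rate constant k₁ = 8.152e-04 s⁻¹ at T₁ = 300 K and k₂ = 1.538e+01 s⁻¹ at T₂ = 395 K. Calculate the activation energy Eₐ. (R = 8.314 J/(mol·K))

102.1 kJ/mol

Step 1: Use the two-temperature Arrhenius form: ln(k₂/k₁) = -Eₐ/R × (1/T₂ - 1/T₁)
Step 2: ln(k₂/k₁) = ln(1.538e+01/8.152e-04) = ln(18866.5) = 9.84515
Step 3: 1/T₂ - 1/T₁ = 1/395 - 1/300 = -8.016878e-04 K⁻¹
Step 4: Eₐ = -R × ln(k₂/k₁) / (1/T₂ - 1/T₁) = -8.314 × 9.84515 / -8.016878e-04
Step 5: Eₐ = 1.0210e+05 J/mol = 102.1 kJ/mol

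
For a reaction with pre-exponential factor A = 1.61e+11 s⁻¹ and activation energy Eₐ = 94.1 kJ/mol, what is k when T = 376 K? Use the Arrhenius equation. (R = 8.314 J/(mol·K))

1.36e-02 s⁻¹

Step 1: Use the Arrhenius equation: k = A × exp(-Eₐ/RT)
Step 2: Convert Eₐ to J/mol: 94.1 kJ/mol = 94100 J/mol
Step 3: Calculate the exponent: -Eₐ/(RT) = -94100/(8.314 × 376) = -30.10175
Step 4: k = 1.61e+11 × exp(-30.10175)
Step 5: k = 1.61e+11 × 8.45232e-14 = 1.3608e-02 s⁻¹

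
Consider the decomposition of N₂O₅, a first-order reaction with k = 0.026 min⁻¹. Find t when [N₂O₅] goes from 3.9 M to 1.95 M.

26.66 min

Step 1: For first-order: t = ln([N₂O₅]₀/[N₂O₅])/k
Step 2: t = ln(3.9/1.95)/0.026
Step 3: t = ln(2)/0.026
Step 4: t = 0.6931/0.026 = 26.66 min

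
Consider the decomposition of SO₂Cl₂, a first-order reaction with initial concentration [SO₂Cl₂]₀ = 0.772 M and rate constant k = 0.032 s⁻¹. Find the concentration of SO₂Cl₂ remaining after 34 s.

0.2601 M

Step 1: For a first-order reaction: [SO₂Cl₂] = [SO₂Cl₂]₀ × e^(-kt)
Step 2: [SO₂Cl₂] = 0.772 × e^(-0.032 × 34)
Step 3: [SO₂Cl₂] = 0.772 × e^(-1.088)
Step 4: [SO₂Cl₂] = 0.772 × 0.33689 = 0.2601 M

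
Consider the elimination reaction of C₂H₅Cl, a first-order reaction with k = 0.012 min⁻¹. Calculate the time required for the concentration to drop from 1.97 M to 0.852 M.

69.85 min

Step 1: For first-order: t = ln([C₂H₅Cl]₀/[C₂H₅Cl])/k
Step 2: t = ln(1.97/0.852)/0.012
Step 3: t = ln(2.312)/0.012
Step 4: t = 0.8382/0.012 = 69.85 min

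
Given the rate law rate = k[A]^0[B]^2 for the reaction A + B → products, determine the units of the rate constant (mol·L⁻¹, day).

(mol·L⁻¹)⁻¹·day⁻¹

Step 1: Overall order = 0 + 2 = 2.
Step 2: rate has units mol·L⁻¹·day⁻¹; [A]^0[B]^2 has units (mol·L⁻¹)^2.
Step 3: k = rate/([A]^0[B]^2), so units of k = (mol·L⁻¹)^(1-2)·day⁻¹ = (mol·L⁻¹)⁻¹·day⁻¹.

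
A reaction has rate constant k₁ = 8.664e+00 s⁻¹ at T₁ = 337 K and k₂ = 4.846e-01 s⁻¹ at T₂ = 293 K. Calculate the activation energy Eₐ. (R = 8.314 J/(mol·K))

53.8 kJ/mol

Step 1: Use the two-temperature Arrhenius form: ln(k₂/k₁) = -Eₐ/R × (1/T₂ - 1/T₁)
Step 2: ln(k₂/k₁) = ln(4.846e-01/8.664e+00) = ln(0.0559326) = -2.88361
Step 3: 1/T₂ - 1/T₁ = 1/293 - 1/337 = 4.456102e-04 K⁻¹
Step 4: Eₐ = -R × ln(k₂/k₁) / (1/T₂ - 1/T₁) = -8.314 × -2.88361 / 4.456102e-04
Step 5: Eₐ = 5.3801e+04 J/mol = 53.8 kJ/mol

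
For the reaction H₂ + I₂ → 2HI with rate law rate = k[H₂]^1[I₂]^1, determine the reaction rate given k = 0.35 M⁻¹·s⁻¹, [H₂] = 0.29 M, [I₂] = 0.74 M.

0.07511 M/s

Step 1: The rate law is rate = k[H₂]^1[I₂]^1
Step 2: Substitute: rate = 0.35 × (0.29)^1 × (0.74)^1
Step 3: rate = 0.35 × 0.29 × 0.74 = 0.07511 M/s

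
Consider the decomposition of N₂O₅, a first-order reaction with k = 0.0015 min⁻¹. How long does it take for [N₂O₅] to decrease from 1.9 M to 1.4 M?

203.6 min

Step 1: For first-order: t = ln([N₂O₅]₀/[N₂O₅])/k
Step 2: t = ln(1.9/1.4)/0.0015
Step 3: t = ln(1.357)/0.0015
Step 4: t = 0.3054/0.0015 = 203.6 min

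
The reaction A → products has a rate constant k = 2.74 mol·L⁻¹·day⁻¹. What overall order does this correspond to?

zeroth order (0)

Step 1: The units of k for an nth-order reaction are (concentration)^(1-n)·(time)⁻¹.
Step 2: Here k has units mol·L⁻¹·day⁻¹, so the concentration exponent is 1.
Step 3: 1 - n = 1 ⇒ n = 0. The reaction is zeroth order.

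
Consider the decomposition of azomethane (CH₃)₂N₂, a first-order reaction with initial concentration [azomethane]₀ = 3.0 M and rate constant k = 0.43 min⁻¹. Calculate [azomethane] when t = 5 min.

0.3495 M

Step 1: For a first-order reaction: [azomethane] = [azomethane]₀ × e^(-kt)
Step 2: [azomethane] = 3.0 × e^(-0.43 × 5)
Step 3: [azomethane] = 3.0 × e^(-2.15)
Step 4: [azomethane] = 3.0 × 0.116484 = 0.3495 M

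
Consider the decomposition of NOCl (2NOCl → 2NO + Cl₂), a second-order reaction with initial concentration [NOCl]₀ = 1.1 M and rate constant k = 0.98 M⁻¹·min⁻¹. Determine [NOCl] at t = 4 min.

0.2071 M

Step 1: For a second-order reaction: 1/[NOCl] = 1/[NOCl]₀ + kt
Step 2: 1/[NOCl] = 1/1.1 + 0.98 × 4
Step 3: 1/[NOCl] = 0.9091 + 3.92 = 4.829
Step 4: [NOCl] = 1/4.829 = 0.2071 M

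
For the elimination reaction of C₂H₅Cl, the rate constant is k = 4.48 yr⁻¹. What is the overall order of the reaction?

first order (1)

Step 1: The units of k for an nth-order reaction are (concentration)^(1-n)·(time)⁻¹.
Step 2: Here k has units yr⁻¹, so the concentration exponent is 0.
Step 3: 1 - n = 0 ⇒ n = 1. The reaction is first order.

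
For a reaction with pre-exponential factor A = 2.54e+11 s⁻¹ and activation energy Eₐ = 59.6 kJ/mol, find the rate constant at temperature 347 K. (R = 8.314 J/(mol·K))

2.71e+02 s⁻¹

Step 1: Use the Arrhenius equation: k = A × exp(-Eₐ/RT)
Step 2: Convert Eₐ to J/mol: 59.6 kJ/mol = 59600 J/mol
Step 3: Calculate the exponent: -Eₐ/(RT) = -59600/(8.314 × 347) = -20.65888
Step 4: k = 2.54e+11 × exp(-20.65888)
Step 5: k = 2.54e+11 × 1.06650e-09 = 2.7089e+02 s⁻¹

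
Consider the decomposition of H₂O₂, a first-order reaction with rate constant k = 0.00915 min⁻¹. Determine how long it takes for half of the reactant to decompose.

75.75 min

Step 1: For a first-order reaction, t₁/₂ = ln(2)/k
Step 2: t₁/₂ = ln(2)/0.00915
Step 3: t₁/₂ = 0.6931/0.00915 = 75.75 min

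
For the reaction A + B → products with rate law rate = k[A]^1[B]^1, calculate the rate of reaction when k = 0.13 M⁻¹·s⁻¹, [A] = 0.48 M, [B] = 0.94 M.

0.05866 M/s

Step 1: The rate law is rate = k[A]^1[B]^1
Step 2: Substitute: rate = 0.13 × (0.48)^1 × (0.94)^1
Step 3: rate = 0.13 × 0.48 × 0.94 = 0.058656 M/s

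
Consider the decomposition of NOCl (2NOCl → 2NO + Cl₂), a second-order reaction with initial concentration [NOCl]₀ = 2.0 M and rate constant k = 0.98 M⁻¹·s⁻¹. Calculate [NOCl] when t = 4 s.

0.2262 M

Step 1: For a second-order reaction: 1/[NOCl] = 1/[NOCl]₀ + kt
Step 2: 1/[NOCl] = 1/2.0 + 0.98 × 4
Step 3: 1/[NOCl] = 0.5 + 3.92 = 4.42
Step 4: [NOCl] = 1/4.42 = 0.2262 M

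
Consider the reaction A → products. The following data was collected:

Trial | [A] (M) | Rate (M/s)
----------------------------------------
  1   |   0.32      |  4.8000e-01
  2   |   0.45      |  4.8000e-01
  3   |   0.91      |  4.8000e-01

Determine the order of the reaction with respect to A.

zeroth order (0)

Step 1: Compare trials - when concentration changes, rate stays constant.
Step 2: rate₂/rate₁ = 4.8000e-01/4.8000e-01 = 1
Step 3: [A]₂/[A]₁ = 0.45/0.32 = 1.406
Step 4: Since rate ratio ≈ (conc ratio)^0, the reaction is zeroth order.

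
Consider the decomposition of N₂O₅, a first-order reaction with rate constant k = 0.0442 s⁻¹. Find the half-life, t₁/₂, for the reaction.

15.68 s

Step 1: For a first-order reaction, t₁/₂ = ln(2)/k
Step 2: t₁/₂ = ln(2)/0.0442
Step 3: t₁/₂ = 0.6931/0.0442 = 15.68 s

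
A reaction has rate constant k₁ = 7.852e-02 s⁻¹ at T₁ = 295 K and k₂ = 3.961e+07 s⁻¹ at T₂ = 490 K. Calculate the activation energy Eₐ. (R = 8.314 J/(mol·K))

123.5 kJ/mol

Step 1: Use the two-temperature Arrhenius form: ln(k₂/k₁) = -Eₐ/R × (1/T₂ - 1/T₁)
Step 2: ln(k₂/k₁) = ln(3.961e+07/7.852e-02) = ln(5.04457e+08) = 20.039
Step 3: 1/T₂ - 1/T₁ = 1/490 - 1/295 = -1.349014e-03 K⁻¹
Step 4: Eₐ = -R × ln(k₂/k₁) / (1/T₂ - 1/T₁) = -8.314 × 20.039 / -1.349014e-03
Step 5: Eₐ = 1.2350e+05 J/mol = 123.5 kJ/mol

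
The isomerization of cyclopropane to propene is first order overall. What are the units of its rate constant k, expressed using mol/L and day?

day⁻¹

Step 1: For overall order n, rate = k × (concentration)^n.
Step 2: Rate has units mol/L·day⁻¹; concentration term has units (mol/L)^1.
Step 3: k = rate / (concentration)^n, so units of k = (mol/L)^(1-1)·day⁻¹ = day⁻¹.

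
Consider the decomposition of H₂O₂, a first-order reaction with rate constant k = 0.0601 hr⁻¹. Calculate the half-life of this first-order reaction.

11.53 hr

Step 1: For a first-order reaction, t₁/₂ = ln(2)/k
Step 2: t₁/₂ = ln(2)/0.0601
Step 3: t₁/₂ = 0.6931/0.0601 = 11.53 hr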